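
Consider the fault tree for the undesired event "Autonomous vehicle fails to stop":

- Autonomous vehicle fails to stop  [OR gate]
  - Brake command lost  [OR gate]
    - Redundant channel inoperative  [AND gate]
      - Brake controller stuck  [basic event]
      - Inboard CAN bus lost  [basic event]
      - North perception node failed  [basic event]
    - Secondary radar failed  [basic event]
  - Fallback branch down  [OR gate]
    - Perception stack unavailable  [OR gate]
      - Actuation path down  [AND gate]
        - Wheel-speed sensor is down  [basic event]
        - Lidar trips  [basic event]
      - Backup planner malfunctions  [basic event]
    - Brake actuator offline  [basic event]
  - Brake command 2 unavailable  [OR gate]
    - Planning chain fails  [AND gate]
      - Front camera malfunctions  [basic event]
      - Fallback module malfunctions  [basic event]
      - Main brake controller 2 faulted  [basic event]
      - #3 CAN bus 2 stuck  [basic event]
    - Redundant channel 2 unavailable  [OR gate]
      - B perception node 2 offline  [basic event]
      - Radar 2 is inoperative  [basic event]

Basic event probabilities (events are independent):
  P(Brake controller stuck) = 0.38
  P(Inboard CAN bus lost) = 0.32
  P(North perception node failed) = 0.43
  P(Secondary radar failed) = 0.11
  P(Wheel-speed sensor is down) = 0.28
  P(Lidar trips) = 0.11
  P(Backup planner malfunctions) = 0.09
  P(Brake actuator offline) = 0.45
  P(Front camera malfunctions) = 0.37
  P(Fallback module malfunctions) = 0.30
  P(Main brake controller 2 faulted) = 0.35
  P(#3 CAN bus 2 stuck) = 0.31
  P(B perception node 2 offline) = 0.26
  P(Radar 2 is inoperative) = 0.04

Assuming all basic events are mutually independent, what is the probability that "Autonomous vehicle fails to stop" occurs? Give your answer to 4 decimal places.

0.7128

P(Redundant channel inoperative) [AND] = 0.38 × 0.32 × 0.43 = 0.052288
P(Brake command lost) [OR] = 1 − (1−0.052288) × (1−0.11) = 0.156536
P(Actuation path down) [AND] = 0.28 × 0.11 = 0.030800
P(Perception stack unavailable) [OR] = 1 − (1−0.030800) × (1−0.09) = 0.118028
P(Fallback branch down) [OR] = 1 − (1−0.118028) × (1−0.45) = 0.514915
P(Planning chain fails) [AND] = 0.37 × 0.30 × 0.35 × 0.31 = 0.012044
P(Redundant channel 2 unavailable) [OR] = 1 − (1−0.26) × (1−0.04) = 0.289600
P(Brake command 2 unavailable) [OR] = 1 − (1−0.012044) × (1−0.289600) = 0.298156
P(Autonomous vehicle fails to stop) [OR] = 1 − (1−0.156536) × (1−0.514915) × (1−0.298156) = 0.712839
Rounded to 4 decimal places: P(Autonomous vehicle fails to stop) ≈ 0.7128.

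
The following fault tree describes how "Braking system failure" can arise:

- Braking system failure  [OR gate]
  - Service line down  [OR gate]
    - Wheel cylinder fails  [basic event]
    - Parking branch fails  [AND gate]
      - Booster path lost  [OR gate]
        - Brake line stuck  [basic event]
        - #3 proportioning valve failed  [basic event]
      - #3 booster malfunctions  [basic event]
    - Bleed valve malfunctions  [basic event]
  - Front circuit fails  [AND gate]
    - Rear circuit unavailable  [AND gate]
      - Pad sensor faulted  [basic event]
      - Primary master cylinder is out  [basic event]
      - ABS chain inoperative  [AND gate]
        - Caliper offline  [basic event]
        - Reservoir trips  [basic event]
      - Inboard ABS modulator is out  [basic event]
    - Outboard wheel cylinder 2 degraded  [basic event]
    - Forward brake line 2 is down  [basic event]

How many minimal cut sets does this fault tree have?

5

Booster path lost [OR]: union of children's cut sets → 2 cut set(s).
Parking branch fails [AND]: one cut set from each child combined → 2 × 1 = 2 cut set(s).
Service line down [OR]: union of children's cut sets → 4 cut set(s).
ABS chain inoperative [AND]: one cut set from each child combined → 1 × 1 = 1 cut set(s).
Rear circuit unavailable [AND]: one cut set from each child combined → 1 × 1 × 1 × 1 = 1 cut set(s).
Front circuit fails [AND]: one cut set from each child combined → 1 × 1 × 1 = 1 cut set(s).
Braking system failure [OR]: union of children's cut sets → 5 cut set(s).
Minimal cut sets: {Wheel cylinder fails}; {#3 booster malfunctions, Brake line stuck}; {#3 booster malfunctions, #3 proportioning valve failed}; {Bleed valve malfunctions}; {Caliper offline, Forward brake line 2 is down, Inboard ABS modulator is out, Outboard wheel cylinder 2 degraded, Pad sensor faulted, Primary master cylinder is out, Reservoir trips}.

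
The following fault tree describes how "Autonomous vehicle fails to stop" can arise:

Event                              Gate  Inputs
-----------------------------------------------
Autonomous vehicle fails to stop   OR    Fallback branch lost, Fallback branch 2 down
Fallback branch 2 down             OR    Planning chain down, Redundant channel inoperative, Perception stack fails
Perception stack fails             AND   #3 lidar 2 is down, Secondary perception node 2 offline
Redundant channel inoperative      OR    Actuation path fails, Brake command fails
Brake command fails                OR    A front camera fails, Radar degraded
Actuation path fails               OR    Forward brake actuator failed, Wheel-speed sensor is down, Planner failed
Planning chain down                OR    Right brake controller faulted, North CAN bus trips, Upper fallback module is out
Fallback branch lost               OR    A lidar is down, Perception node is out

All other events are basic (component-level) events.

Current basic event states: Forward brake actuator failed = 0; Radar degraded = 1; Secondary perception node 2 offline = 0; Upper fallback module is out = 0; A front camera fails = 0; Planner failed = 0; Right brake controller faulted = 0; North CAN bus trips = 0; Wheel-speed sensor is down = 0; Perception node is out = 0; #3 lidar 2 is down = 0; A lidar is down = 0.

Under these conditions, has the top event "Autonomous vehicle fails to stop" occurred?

Yes

Fallback branch lost [OR]: A lidar is down=not, Perception node is out=not → no input occurs → does not occur.
Planning chain down [OR]: Right brake controller faulted=not, North CAN bus trips=not, Upper fallback module is out=not → no input occurs → does not occur.
Actuation path fails [OR]: Forward brake actuator failed=not, Wheel-speed sensor is down=not, Planner failed=not → no input occurs → does not occur.
Brake command fails [OR]: A front camera fails=not, Radar degraded=occurs → at least one input occurs → occurs.
Redundant channel inoperative [OR]: Actuation path fails=not, Brake command fails=occurs → at least one input occurs → occurs.
Perception stack fails [AND]: #3 lidar 2 is down=not, Secondary perception node 2 offline=not → not all inputs occur → does not occur.
Fallback branch 2 down [OR]: Planning chain down=not, Redundant channel inoperative=occurs, Perception stack fails=not → at least one input occurs → occurs.
Autonomous vehicle fails to stop [OR]: Fallback branch lost=not, Fallback branch 2 down=occurs → at least one input occurs → occurs.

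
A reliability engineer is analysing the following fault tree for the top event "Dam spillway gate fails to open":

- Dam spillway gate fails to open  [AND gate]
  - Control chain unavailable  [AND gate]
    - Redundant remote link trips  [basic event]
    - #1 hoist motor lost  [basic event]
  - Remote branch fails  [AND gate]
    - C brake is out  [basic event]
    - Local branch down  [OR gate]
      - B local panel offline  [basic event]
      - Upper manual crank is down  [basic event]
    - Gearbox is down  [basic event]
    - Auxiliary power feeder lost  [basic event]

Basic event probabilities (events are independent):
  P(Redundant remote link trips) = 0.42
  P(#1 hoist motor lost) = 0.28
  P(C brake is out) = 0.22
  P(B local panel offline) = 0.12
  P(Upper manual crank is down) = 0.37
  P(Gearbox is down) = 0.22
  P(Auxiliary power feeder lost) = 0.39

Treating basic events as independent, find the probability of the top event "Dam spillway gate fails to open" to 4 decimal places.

0.0010

P(Control chain unavailable) [AND] = 0.42 × 0.28 = 0.117600
P(Local branch down) [OR] = 1 − (1−0.12) × (1−0.37) = 0.445600
P(Remote branch fails) [AND] = 0.22 × 0.445600 × 0.22 × 0.39 = 0.008411
P(Dam spillway gate fails to open) [AND] = 0.117600 × 0.008411 = 0.000989
Rounded to 4 decimal places: P(Dam spillway gate fails to open) ≈ 0.0010.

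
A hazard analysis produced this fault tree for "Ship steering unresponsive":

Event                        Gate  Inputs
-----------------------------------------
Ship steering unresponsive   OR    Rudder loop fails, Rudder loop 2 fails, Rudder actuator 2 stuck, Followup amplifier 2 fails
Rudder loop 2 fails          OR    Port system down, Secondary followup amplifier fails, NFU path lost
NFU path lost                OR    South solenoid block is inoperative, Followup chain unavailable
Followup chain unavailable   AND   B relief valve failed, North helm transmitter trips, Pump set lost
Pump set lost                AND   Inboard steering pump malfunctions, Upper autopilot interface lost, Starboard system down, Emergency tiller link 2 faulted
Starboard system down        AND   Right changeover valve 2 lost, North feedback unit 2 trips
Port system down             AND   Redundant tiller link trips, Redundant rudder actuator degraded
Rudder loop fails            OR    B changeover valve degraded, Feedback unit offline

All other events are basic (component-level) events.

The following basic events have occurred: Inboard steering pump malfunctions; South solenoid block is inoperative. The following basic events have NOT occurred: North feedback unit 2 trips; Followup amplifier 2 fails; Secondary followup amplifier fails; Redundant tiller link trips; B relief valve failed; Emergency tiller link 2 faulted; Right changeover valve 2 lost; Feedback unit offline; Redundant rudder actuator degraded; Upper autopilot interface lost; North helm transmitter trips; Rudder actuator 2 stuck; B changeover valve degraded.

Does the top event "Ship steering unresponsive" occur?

Rudder loop fails [OR]: B changeover valve degraded=not, Feedback unit offline=not → no input occurs → does not occur.
Port system down [AND]: Redundant tiller link trips=not, Redundant rudder actuator degraded=not → not all inputs occur → does not occur.
Starboard system down [AND]: Right changeover valve 2 lost=not, North feedback unit 2 trips=not → not all inputs occur → does not occur.
Pump set lost [AND]: Inboard steering pump malfunctions=occurs, Upper autopilot interface lost=not, Starboard system down=not, Emergency tiller link 2 faulted=not → not all inputs occur → does not occur.
Followup chain unavailable [AND]: B relief valve failed=not, North helm transmitter trips=not, Pump set lost=not → not all inputs occur → does not occur.
NFU path lost [OR]: South solenoid block is inoperative=occurs, Followup chain unavailable=not → at least one input occurs → occurs.
Rudder loop 2 fails [OR]: Port system down=not, Secondary followup amplifier fails=not, NFU path lost=occurs → at least one input occurs → occurs.
Ship steering unresponsive [OR]: Rudder loop fails=not, Rudder loop 2 fails=occurs, Rudder actuator 2 stuck=not, Followup amplifier 2 fails=not → at least one input occurs → occurs.

Yes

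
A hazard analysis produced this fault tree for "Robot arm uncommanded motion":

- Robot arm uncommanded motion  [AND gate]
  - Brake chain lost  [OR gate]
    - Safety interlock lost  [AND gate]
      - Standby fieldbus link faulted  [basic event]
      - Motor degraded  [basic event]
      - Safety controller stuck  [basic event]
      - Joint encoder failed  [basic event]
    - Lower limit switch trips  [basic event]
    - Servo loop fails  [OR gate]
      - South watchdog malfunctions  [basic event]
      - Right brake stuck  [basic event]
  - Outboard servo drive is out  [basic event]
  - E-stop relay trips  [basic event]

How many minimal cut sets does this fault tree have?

Safety interlock lost [AND]: one cut set from each child combined → 1 × 1 × 1 × 1 = 1 cut set(s).
Servo loop fails [OR]: union of children's cut sets → 2 cut set(s).
Brake chain lost [OR]: union of children's cut sets → 4 cut set(s).
Robot arm uncommanded motion [AND]: one cut set from each child combined → 4 × 1 × 1 = 4 cut set(s).
Minimal cut sets: {E-stop relay trips, Joint encoder failed, Motor degraded, Outboard servo drive is out, Safety controller stuck, Standby fieldbus link faulted}; {E-stop relay trips, Lower limit switch trips, Outboard servo drive is out}; {E-stop relay trips, Outboard servo drive is out, South watchdog malfunctions}; {E-stop relay trips, Outboard servo drive is out, Right brake stuck}.

4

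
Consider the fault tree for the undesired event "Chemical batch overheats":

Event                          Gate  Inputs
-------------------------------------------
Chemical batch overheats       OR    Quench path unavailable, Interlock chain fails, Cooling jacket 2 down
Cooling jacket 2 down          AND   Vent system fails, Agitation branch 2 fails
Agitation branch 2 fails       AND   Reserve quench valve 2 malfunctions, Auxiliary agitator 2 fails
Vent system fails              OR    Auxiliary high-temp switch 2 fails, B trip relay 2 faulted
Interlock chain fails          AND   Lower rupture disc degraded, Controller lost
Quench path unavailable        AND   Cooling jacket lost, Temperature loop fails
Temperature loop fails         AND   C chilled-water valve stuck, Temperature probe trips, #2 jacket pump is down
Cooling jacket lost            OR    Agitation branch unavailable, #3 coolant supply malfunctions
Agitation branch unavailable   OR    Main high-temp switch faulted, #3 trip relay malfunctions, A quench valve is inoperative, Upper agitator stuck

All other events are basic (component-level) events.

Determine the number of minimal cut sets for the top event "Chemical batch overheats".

Agitation branch unavailable [OR]: union of children's cut sets → 4 cut set(s).
Cooling jacket lost [OR]: union of children's cut sets → 5 cut set(s).
Temperature loop fails [AND]: one cut set from each child combined → 1 × 1 × 1 = 1 cut set(s).
Quench path unavailable [AND]: one cut set from each child combined → 5 × 1 = 5 cut set(s).
Interlock chain fails [AND]: one cut set from each child combined → 1 × 1 = 1 cut set(s).
Vent system fails [OR]: union of children's cut sets → 2 cut set(s).
Agitation branch 2 fails [AND]: one cut set from each child combined → 1 × 1 = 1 cut set(s).
Cooling jacket 2 down [AND]: one cut set from each child combined → 2 × 1 = 2 cut set(s).
Chemical batch overheats [OR]: union of children's cut sets → 8 cut set(s).
Minimal cut sets: {#2 jacket pump is down, C chilled-water valve stuck, Main high-temp switch faulted, Temperature probe trips}; {#2 jacket pump is down, #3 trip relay malfunctions, C chilled-water valve stuck, Temperature probe trips}; {#2 jacket pump is down, A quench valve is inoperative, C chilled-water valve stuck, Temperature probe trips}; {#2 jacket pump is down, C chilled-water valve stuck, Temperature probe trips, Upper agitator stuck}; {#2 jacket pump is down, #3 coolant supply malfunctions, C chilled-water valve stuck, Temperature probe trips}; {Controller lost, Lower rupture disc degraded}; {Auxiliary agitator 2 fails, Auxiliary high-temp switch 2 fails, Reserve quench valve 2 malfunctions}; {Auxiliary agitator 2 fails, B trip relay 2 faulted, Reserve quench valve 2 malfunctions}.

8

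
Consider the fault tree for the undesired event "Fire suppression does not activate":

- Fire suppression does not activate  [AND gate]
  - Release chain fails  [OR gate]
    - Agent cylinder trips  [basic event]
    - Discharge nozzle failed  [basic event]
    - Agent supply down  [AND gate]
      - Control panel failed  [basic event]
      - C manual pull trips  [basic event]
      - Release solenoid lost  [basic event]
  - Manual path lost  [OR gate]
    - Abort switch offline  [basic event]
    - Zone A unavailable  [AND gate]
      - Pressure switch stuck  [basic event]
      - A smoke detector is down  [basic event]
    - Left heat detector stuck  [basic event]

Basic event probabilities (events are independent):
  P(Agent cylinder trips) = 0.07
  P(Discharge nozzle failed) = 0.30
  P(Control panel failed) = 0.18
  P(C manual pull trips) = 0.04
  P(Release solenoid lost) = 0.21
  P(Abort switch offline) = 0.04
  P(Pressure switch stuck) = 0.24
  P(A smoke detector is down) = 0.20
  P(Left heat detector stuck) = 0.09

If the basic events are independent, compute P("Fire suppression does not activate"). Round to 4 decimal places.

0.0589

P(Agent supply down) [AND] = 0.18 × 0.04 × 0.21 = 0.001512
P(Release chain fails) [OR] = 1 − (1−0.07) × (1−0.30) × (1−0.001512) = 0.349984
P(Zone A unavailable) [AND] = 0.24 × 0.20 = 0.048000
P(Manual path lost) [OR] = 1 − (1−0.04) × (1−0.048000) × (1−0.09) = 0.168333
P(Fire suppression does not activate) [AND] = 0.349984 × 0.168333 = 0.058914
Rounded to 4 decimal places: P(Fire suppression does not activate) ≈ 0.0589.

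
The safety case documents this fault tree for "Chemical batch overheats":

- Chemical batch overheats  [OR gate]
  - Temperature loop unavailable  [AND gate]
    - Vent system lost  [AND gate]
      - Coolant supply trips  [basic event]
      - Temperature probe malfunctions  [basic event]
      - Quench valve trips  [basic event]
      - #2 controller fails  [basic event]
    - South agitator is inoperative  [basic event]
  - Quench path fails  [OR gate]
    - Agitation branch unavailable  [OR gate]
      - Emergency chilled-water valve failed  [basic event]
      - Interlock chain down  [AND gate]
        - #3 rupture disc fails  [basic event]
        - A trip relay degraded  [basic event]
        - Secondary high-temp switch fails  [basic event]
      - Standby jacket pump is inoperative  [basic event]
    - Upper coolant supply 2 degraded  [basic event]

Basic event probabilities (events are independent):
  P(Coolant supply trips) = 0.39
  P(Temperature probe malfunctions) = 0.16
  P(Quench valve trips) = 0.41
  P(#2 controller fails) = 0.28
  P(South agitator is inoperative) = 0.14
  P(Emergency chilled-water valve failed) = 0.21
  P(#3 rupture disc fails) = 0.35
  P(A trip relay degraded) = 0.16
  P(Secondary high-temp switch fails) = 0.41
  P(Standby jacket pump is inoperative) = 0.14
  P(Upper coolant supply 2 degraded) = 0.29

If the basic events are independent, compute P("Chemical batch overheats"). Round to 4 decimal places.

0.5292

P(Vent system lost) [AND] = 0.39 × 0.16 × 0.41 × 0.28 = 0.007164
P(Temperature loop unavailable) [AND] = 0.007164 × 0.14 = 0.001003
P(Interlock chain down) [AND] = 0.35 × 0.16 × 0.41 = 0.022960
P(Agitation branch unavailable) [OR] = 1 − (1−0.21) × (1−0.022960) × (1−0.14) = 0.336199
P(Quench path fails) [OR] = 1 − (1−0.336199) × (1−0.29) = 0.528701
P(Chemical batch overheats) [OR] = 1 − (1−0.001003) × (1−0.528701) = 0.529174
Rounded to 4 decimal places: P(Chemical batch overheats) ≈ 0.5292.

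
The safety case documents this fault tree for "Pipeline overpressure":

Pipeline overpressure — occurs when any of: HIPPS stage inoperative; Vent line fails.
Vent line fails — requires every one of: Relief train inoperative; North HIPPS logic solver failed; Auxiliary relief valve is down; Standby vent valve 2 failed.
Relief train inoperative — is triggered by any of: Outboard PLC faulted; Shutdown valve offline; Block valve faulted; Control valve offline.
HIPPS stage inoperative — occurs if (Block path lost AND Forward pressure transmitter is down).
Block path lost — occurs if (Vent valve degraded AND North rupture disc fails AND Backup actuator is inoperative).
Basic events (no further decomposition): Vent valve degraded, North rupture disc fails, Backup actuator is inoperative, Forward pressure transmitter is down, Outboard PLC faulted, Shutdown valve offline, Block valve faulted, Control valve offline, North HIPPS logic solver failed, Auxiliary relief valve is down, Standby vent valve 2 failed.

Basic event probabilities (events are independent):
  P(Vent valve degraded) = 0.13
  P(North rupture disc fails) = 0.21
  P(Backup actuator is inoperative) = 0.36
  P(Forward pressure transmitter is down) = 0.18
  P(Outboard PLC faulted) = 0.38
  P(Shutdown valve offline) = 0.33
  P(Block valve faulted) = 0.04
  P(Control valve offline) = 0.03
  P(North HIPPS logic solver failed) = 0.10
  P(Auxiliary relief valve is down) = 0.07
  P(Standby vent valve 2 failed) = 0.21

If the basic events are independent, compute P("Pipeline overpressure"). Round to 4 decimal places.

P(Block path lost) [AND] = 0.13 × 0.21 × 0.36 = 0.009828
P(HIPPS stage inoperative) [AND] = 0.009828 × 0.18 = 0.001769
P(Relief train inoperative) [OR] = 1 − (1−0.38) × (1−0.33) × (1−0.04) × (1−0.03) = 0.613180
P(Vent line fails) [AND] = 0.613180 × 0.10 × 0.07 × 0.21 = 0.000901
P(Pipeline overpressure) [OR] = 1 − (1−0.001769) × (1−0.000901) = 0.002668
Rounded to 4 decimal places: P(Pipeline overpressure) ≈ 0.0027.

0.0027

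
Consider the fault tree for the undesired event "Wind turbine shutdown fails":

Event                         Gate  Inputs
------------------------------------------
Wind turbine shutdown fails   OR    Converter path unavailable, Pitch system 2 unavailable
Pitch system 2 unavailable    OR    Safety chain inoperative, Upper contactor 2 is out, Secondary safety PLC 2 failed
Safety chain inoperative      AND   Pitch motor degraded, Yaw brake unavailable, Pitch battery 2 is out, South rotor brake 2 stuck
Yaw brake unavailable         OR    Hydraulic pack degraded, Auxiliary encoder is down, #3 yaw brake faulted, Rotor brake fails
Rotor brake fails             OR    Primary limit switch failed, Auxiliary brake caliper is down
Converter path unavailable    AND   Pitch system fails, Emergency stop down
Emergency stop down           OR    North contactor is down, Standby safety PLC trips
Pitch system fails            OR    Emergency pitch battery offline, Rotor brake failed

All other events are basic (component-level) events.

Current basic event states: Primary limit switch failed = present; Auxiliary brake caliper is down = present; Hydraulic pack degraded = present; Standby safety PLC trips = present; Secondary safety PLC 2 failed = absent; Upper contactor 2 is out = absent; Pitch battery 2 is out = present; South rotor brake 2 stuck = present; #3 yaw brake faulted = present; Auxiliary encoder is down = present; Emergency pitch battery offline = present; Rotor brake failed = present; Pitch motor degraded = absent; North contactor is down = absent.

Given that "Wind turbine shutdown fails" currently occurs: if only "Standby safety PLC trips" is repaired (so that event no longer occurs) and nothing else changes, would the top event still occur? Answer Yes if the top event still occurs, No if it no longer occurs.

No

Counterfactual: set "Standby safety PLC trips" to not occurred.
Pitch system fails [OR]: Emergency pitch battery offline=occurs, Rotor brake failed=occurs → at least one input occurs → occurs.
Emergency stop down [OR]: North contactor is down=not, Standby safety PLC trips=not → no input occurs → does not occur.
Converter path unavailable [AND]: Pitch system fails=occurs, Emergency stop down=not → not all inputs occur → does not occur.
Rotor brake fails [OR]: Primary limit switch failed=occurs, Auxiliary brake caliper is down=occurs → at least one input occurs → occurs.
Yaw brake unavailable [OR]: Hydraulic pack degraded=occurs, Auxiliary encoder is down=occurs, #3 yaw brake faulted=occurs, Rotor brake fails=occurs → at least one input occurs → occurs.
Safety chain inoperative [AND]: Pitch motor degraded=not, Yaw brake unavailable=occurs, Pitch battery 2 is out=occurs, South rotor brake 2 stuck=occurs → not all inputs occur → does not occur.
Pitch system 2 unavailable [OR]: Safety chain inoperative=not, Upper contactor 2 is out=not, Secondary safety PLC 2 failed=not → no input occurs → does not occur.
Wind turbine shutdown fails [OR]: Converter path unavailable=not, Pitch system 2 unavailable=not → no input occurs → does not occur.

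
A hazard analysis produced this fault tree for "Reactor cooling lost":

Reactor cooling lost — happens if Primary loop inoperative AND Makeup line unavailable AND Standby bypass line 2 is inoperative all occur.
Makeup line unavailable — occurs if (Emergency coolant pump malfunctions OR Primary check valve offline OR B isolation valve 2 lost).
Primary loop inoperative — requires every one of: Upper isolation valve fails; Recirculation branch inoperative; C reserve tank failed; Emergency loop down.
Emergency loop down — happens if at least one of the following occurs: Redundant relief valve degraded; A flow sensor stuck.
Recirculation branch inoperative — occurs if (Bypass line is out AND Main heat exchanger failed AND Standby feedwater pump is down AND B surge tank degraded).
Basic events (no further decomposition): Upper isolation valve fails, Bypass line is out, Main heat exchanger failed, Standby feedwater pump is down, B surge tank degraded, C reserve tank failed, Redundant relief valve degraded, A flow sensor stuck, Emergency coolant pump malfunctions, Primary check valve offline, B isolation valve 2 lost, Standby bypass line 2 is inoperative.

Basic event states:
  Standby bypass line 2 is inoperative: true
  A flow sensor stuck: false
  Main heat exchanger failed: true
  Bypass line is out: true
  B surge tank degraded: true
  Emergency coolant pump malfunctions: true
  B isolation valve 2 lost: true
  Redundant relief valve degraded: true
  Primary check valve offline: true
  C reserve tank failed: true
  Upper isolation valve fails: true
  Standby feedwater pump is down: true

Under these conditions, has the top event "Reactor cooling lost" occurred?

Yes

Recirculation branch inoperative [AND]: Bypass line is out=occurs, Main heat exchanger failed=occurs, Standby feedwater pump is down=occurs, B surge tank degraded=occurs → all inputs occur → occurs.
Emergency loop down [OR]: Redundant relief valve degraded=occurs, A flow sensor stuck=not → at least one input occurs → occurs.
Primary loop inoperative [AND]: Upper isolation valve fails=occurs, Recirculation branch inoperative=occurs, C reserve tank failed=occurs, Emergency loop down=occurs → all inputs occur → occurs.
Makeup line unavailable [OR]: Emergency coolant pump malfunctions=occurs, Primary check valve offline=occurs, B isolation valve 2 lost=occurs → at least one input occurs → occurs.
Reactor cooling lost [AND]: Primary loop inoperative=occurs, Makeup line unavailable=occurs, Standby bypass line 2 is inoperative=occurs → all inputs occur → occurs.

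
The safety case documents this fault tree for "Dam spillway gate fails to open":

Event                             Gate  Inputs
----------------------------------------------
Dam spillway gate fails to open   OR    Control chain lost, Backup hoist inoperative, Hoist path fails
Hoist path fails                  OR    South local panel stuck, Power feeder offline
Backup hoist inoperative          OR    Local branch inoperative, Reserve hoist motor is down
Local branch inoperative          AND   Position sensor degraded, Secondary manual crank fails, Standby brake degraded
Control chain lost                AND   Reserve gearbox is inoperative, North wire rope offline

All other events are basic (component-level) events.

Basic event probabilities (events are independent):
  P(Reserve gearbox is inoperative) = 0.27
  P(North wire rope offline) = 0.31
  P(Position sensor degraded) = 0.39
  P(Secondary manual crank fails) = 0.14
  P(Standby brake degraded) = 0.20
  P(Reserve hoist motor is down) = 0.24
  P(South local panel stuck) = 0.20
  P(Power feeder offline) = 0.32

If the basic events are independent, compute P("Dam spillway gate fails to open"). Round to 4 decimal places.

0.6253

P(Control chain lost) [AND] = 0.27 × 0.31 = 0.083700
P(Local branch inoperative) [AND] = 0.39 × 0.14 × 0.20 = 0.010920
P(Backup hoist inoperative) [OR] = 1 − (1−0.010920) × (1−0.24) = 0.248299
P(Hoist path fails) [OR] = 1 − (1−0.20) × (1−0.32) = 0.456000
P(Dam spillway gate fails to open) [OR] = 1 − (1−0.083700) × (1−0.248299) × (1−0.456000) = 0.625302
Rounded to 4 decimal places: P(Dam spillway gate fails to open) ≈ 0.6253.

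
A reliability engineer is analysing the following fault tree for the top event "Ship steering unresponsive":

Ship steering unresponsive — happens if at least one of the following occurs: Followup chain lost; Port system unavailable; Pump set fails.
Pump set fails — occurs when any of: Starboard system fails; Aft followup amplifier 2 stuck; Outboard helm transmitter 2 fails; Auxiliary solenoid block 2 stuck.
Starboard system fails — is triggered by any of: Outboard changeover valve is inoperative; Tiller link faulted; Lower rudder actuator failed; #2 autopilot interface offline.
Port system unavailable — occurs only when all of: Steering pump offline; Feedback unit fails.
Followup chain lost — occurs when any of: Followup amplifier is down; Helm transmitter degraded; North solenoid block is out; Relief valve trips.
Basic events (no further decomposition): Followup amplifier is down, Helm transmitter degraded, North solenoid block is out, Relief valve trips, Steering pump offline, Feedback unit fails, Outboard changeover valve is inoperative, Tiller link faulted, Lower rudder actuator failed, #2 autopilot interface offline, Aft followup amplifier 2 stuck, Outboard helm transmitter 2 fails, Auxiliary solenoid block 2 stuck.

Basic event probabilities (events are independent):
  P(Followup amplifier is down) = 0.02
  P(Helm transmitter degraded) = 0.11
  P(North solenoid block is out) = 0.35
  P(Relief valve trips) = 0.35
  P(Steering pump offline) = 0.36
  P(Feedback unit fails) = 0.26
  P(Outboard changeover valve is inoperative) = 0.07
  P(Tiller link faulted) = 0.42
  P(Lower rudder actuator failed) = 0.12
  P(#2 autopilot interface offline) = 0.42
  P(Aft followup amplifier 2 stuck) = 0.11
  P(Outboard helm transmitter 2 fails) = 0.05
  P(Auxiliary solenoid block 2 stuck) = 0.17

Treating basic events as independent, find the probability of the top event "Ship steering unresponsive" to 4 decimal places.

P(Followup chain lost) [OR] = 1 − (1−0.02) × (1−0.11) × (1−0.35) × (1−0.35) = 0.631496
P(Port system unavailable) [AND] = 0.36 × 0.26 = 0.093600
P(Starboard system fails) [OR] = 1 − (1−0.07) × (1−0.42) × (1−0.12) × (1−0.42) = 0.724690
P(Pump set fails) [OR] = 1 − (1−0.724690) × (1−0.11) × (1−0.05) × (1−0.17) = 0.806797
P(Ship steering unresponsive) [OR] = 1 − (1−0.631496) × (1−0.093600) × (1−0.806797) = 0.935468
Rounded to 4 decimal places: P(Ship steering unresponsive) ≈ 0.9355.

0.9355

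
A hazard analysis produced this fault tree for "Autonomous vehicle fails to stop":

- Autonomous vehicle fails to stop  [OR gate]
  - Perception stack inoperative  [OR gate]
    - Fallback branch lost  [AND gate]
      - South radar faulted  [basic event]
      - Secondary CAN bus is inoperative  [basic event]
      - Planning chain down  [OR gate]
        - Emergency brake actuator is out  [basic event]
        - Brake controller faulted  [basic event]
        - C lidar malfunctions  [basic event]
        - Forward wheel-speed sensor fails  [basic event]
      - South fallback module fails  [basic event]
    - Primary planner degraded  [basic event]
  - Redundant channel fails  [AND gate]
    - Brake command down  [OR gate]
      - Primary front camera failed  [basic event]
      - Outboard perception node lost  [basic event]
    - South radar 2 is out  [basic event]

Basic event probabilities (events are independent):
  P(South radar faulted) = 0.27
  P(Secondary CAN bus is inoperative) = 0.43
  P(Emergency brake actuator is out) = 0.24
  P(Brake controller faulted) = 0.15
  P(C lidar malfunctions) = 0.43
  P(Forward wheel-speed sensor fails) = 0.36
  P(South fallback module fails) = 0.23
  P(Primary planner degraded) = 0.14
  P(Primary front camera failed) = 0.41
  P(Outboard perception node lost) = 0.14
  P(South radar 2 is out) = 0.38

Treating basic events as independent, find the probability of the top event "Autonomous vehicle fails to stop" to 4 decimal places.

P(Planning chain down) [OR] = 1 − (1−0.24) × (1−0.15) × (1−0.43) × (1−0.36) = 0.764339
P(Fallback branch lost) [AND] = 0.27 × 0.43 × 0.764339 × 0.23 = 0.020410
P(Perception stack inoperative) [OR] = 1 − (1−0.020410) × (1−0.14) = 0.157553
P(Brake command down) [OR] = 1 − (1−0.41) × (1−0.14) = 0.492600
P(Redundant channel fails) [AND] = 0.492600 × 0.38 = 0.187188
P(Autonomous vehicle fails to stop) [OR] = 1 − (1−0.157553) × (1−0.187188) = 0.315249
Rounded to 4 decimal places: P(Autonomous vehicle fails to stop) ≈ 0.3152.

0.3152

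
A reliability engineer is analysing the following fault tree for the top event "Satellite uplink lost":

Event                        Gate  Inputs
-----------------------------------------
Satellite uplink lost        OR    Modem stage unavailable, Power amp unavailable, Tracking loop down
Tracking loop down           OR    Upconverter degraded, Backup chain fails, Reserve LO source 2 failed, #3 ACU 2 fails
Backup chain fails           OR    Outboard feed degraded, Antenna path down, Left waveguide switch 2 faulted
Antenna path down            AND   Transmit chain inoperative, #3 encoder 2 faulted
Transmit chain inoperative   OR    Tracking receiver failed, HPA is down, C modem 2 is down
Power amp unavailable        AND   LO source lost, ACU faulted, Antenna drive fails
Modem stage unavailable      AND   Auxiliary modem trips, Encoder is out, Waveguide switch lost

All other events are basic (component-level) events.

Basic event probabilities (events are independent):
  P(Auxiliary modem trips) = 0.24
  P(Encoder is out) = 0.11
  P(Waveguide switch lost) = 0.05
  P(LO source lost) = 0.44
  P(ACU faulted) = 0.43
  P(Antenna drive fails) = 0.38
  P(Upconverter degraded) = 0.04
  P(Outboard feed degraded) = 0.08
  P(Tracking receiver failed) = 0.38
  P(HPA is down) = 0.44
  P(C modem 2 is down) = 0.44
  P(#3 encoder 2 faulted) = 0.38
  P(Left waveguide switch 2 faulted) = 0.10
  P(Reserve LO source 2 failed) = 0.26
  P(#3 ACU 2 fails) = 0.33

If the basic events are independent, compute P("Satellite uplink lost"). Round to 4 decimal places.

P(Modem stage unavailable) [AND] = 0.24 × 0.11 × 0.05 = 0.001320
P(Power amp unavailable) [AND] = 0.44 × 0.43 × 0.38 = 0.071896
P(Transmit chain inoperative) [OR] = 1 − (1−0.38) × (1−0.44) × (1−0.44) = 0.805568
P(Antenna path down) [AND] = 0.805568 × 0.38 = 0.306116
P(Backup chain fails) [OR] = 1 − (1−0.08) × (1−0.306116) × (1−0.10) = 0.425464
P(Tracking loop down) [OR] = 1 − (1−0.04) × (1−0.425464) × (1−0.26) × (1−0.33) = 0.726539
P(Satellite uplink lost) [OR] = 1 − (1−0.001320) × (1−0.071896) × (1−0.726539) = 0.746535
Rounded to 4 decimal places: P(Satellite uplink lost) ≈ 0.7465.

0.7465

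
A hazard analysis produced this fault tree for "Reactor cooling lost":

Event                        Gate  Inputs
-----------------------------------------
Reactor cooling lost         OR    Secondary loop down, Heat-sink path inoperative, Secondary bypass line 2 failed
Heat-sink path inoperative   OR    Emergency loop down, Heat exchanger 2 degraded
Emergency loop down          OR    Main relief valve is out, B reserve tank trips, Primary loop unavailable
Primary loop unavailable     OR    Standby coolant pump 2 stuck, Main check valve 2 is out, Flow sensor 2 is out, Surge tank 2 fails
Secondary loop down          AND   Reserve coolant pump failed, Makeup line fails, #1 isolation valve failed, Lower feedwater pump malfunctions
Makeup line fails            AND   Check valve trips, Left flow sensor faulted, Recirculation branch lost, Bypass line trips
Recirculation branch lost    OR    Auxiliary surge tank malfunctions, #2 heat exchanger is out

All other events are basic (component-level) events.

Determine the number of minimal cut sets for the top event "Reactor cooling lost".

10

Recirculation branch lost [OR]: union of children's cut sets → 2 cut set(s).
Makeup line fails [AND]: one cut set from each child combined → 1 × 1 × 2 × 1 = 2 cut set(s).
Secondary loop down [AND]: one cut set from each child combined → 1 × 2 × 1 × 1 = 2 cut set(s).
Primary loop unavailable [OR]: union of children's cut sets → 4 cut set(s).
Emergency loop down [OR]: union of children's cut sets → 6 cut set(s).
Heat-sink path inoperative [OR]: union of children's cut sets → 7 cut set(s).
Reactor cooling lost [OR]: union of children's cut sets → 10 cut set(s).
Minimal cut sets: {#1 isolation valve failed, Auxiliary surge tank malfunctions, Bypass line trips, Check valve trips, Left flow sensor faulted, Lower feedwater pump malfunctions, Reserve coolant pump failed}; {#1 isolation valve failed, #2 heat exchanger is out, Bypass line trips, Check valve trips, Left flow sensor faulted, Lower feedwater pump malfunctions, Reserve coolant pump failed}; {Main relief valve is out}; {B reserve tank trips}; {Standby coolant pump 2 stuck}; {Main check valve 2 is out}; {Flow sensor 2 is out}; {Surge tank 2 fails}; {Heat exchanger 2 degraded}; {Secondary bypass line 2 failed}.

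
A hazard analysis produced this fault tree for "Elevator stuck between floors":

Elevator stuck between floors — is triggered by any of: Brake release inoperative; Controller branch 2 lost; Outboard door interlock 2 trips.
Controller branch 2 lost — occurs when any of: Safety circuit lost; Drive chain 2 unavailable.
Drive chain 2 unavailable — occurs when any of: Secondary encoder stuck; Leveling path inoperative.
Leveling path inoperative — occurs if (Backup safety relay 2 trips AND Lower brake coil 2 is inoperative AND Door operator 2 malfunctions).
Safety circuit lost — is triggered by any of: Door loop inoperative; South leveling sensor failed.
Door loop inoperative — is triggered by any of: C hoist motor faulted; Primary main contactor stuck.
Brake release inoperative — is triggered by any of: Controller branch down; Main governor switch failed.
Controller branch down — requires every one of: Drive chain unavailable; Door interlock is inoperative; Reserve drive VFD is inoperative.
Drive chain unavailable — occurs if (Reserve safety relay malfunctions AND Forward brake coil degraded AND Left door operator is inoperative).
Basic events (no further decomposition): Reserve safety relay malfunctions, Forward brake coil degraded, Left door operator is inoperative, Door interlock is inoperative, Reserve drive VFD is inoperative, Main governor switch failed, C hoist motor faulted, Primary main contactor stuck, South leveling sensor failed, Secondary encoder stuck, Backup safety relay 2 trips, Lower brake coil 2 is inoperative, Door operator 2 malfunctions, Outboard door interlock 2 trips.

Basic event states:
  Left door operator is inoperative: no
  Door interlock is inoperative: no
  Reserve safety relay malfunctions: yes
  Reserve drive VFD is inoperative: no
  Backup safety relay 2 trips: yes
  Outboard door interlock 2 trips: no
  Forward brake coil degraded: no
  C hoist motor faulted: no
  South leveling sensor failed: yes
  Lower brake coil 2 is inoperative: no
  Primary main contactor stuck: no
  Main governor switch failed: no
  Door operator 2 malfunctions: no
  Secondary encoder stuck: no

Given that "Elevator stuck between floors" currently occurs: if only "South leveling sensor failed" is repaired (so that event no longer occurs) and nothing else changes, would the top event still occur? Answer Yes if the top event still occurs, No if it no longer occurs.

No

Counterfactual: set "South leveling sensor failed" to not occurred.
Drive chain unavailable [AND]: Reserve safety relay malfunctions=occurs, Forward brake coil degraded=not, Left door operator is inoperative=not → not all inputs occur → does not occur.
Controller branch down [AND]: Drive chain unavailable=not, Door interlock is inoperative=not, Reserve drive VFD is inoperative=not → not all inputs occur → does not occur.
Brake release inoperative [OR]: Controller branch down=not, Main governor switch failed=not → no input occurs → does not occur.
Door loop inoperative [OR]: C hoist motor faulted=not, Primary main contactor stuck=not → no input occurs → does not occur.
Safety circuit lost [OR]: Door loop inoperative=not, South leveling sensor failed=not → no input occurs → does not occur.
Leveling path inoperative [AND]: Backup safety relay 2 trips=occurs, Lower brake coil 2 is inoperative=not, Door operator 2 malfunctions=not → not all inputs occur → does not occur.
Drive chain 2 unavailable [OR]: Secondary encoder stuck=not, Leveling path inoperative=not → no input occurs → does not occur.
Controller branch 2 lost [OR]: Safety circuit lost=not, Drive chain 2 unavailable=not → no input occurs → does not occur.
Elevator stuck between floors [OR]: Brake release inoperative=not, Controller branch 2 lost=not, Outboard door interlock 2 trips=not → no input occurs → does not occur.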